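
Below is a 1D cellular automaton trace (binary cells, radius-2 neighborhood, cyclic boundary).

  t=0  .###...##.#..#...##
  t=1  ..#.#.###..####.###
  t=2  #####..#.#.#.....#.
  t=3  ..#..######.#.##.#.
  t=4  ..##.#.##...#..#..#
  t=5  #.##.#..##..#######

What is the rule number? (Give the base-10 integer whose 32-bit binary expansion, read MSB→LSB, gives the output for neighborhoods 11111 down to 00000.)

2200205307

  #####|#  b31=1 t=2,i=2
  ####.|.  b30=0 t=1,i=13
  ###.#|.  b29=0 t=1,i=14
  ###..|.  b28=0 t=0,i=3
  ##.##|.  b27=0 t=0,i=0
  ##.#.|.  b26=0 t=0,i=9
  ##..#|#  b25=1 t=1,i=0
  ##...|#  b24=1 t=0,i=4
  #.###|.  b23=0 t=0,i=1
  #.##.|.  b22=0 t=3,i=14
  #.#.#|#  b21=1 t=1,i=4
  #.#..|.  b20=0 t=0,i=10
  #..##|.  b19=0 t=1,i=10
  #..#.|#  b18=1 t=0,i=12
  #...#|.  b17=0 t=0,i=5
  #....|.  b16=0 t=2,i=13
  .####|.  b15=0 t=1,i=12
  .###.|#  b14=1 t=0,i=2
  .##.#|#  b13=1 t=0,i=8
  .##..|#  b12=1 t=4,i=8
  .#.##|.  b11=0 t=1,i=5
  .#.#.|#  b10=1 t=1,i=3
  .#..#|#  b9=1 t=0,i=11
  .#...|#  b8=1 t=0,i=14
  ..###|#  b7=1 t=1,i=11
  ..##.|#  b6=1 t=0,i=7
  ..#.#|#  b5=1 t=1,i=2
  ..#..|#  b4=1 t=0,i=13
  ...##|#  b3=1 t=0,i=6
  ...#.|.  b2=0 t=2,i=16
  ....#|#  b1=1 t=2,i=15
  .....|#  b0=1 t=2,i=14
  bits 10000011001001000111011111111011 = 2200205307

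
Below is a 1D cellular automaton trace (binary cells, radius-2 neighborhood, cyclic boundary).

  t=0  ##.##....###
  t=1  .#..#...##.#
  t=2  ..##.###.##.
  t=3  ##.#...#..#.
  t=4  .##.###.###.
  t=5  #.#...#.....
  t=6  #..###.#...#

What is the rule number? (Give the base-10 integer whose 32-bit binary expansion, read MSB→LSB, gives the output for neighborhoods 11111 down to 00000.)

2752394156

  [31] ##### => #  t=0,i=11
  [30] ####. => .  t=0,i=0
  [29] ###.# => #  t=0,i=1
  [28] ###.. => .  t=4,i=10
  [27] ##.## => .  t=0,i=2
  [26] ##.#. => #  t=1,i=10
  [25] ##..# => .  t=4,i=11
  [24] ##... => .  t=0,i=5
  [23] #.### => .  t=2,i=5
  [22] #.##. => .  t=0,i=3
  [21] #.#.# => .  t=1,i=11
  [20] #.#.. => .  t=1,i=1
  [19] #..## => #  t=4,i=0
  [18] #..#. => #  t=1,i=3
  [17] #...# => #  t=1,i=6
  [16] #.... => .  t=0,i=6
  [15] .#### => .  t=0,i=10
  [14] .###. => .  t=2,i=6
  [13] .##.# => #  t=1,i=9
  [12] .##.. => #  t=0,i=4
  [11] .#.## => .  t=3,i=11
  [10] .#.#. => .  t=1,i=0
  [9] .#..# => #  t=1,i=2
  [8] .#... => #  t=1,i=5
  [7] ..### => #  t=0,i=9
  [6] ..##. => .  t=1,i=8
  [5] ..#.# => #  t=3,i=10
  [4] ..#.. => .  t=1,i=4
  [3] ...## => #  t=0,i=8
  [2] ...#. => #  t=3,i=6
  [1] ....# => .  t=0,i=7
  [0] ..... => .  t=5,i=9
  bits 10100100000011100011001110101100 = 2752394156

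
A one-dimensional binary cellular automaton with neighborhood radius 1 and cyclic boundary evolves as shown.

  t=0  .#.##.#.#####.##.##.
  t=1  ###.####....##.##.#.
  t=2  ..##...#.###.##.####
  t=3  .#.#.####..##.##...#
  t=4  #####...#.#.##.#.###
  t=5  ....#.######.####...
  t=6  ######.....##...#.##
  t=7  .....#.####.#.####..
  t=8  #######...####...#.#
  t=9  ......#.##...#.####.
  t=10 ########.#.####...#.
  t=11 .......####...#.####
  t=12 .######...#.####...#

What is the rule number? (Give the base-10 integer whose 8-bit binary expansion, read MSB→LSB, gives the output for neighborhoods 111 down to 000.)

  nb ###: next=.  (t=0,i=9, bit7=0)
  nb ##.: next=#  (t=0,i=4, bit6=1)
  nb #.#: next=#  (t=0,i=2, bit5=1)
  nb #..: next=.  (t=0,i=19, bit4=0)
  nb .##: next=.  (t=0,i=3, bit3=0)
  nb .#.: next=#  (t=0,i=1, bit2=1)
  nb ..#: next=#  (t=0,i=0, bit1=1)
  nb ...: next=#  (t=1,i=9, bit0=1)
  bits 01100111 = 103

103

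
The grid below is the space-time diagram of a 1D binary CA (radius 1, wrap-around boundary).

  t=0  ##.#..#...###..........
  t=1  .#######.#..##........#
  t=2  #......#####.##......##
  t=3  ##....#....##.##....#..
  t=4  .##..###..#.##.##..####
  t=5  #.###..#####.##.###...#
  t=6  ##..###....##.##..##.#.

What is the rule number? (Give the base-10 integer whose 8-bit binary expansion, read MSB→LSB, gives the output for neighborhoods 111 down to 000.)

118

  [7] ### => .  t=0,i=11
  [6] ##. => #  t=0,i=1
  [5] #.# => #  t=0,i=2
  [4] #.. => #  t=0,i=4
  [3] .## => .  t=0,i=0
  [2] .#. => #  t=0,i=3
  [1] ..# => #  t=0,i=5
  [0] ... => .  t=0,i=8
  bits 01110110 = 118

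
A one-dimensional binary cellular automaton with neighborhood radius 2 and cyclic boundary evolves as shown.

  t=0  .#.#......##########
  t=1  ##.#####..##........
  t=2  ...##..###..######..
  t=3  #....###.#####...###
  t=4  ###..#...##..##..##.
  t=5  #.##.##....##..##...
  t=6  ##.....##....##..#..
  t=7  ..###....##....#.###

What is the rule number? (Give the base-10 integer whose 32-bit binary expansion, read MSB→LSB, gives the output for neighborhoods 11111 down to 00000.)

398035889

  [31] ##### => .  t=0,i=12
  [30] ####. => .  t=0,i=18
  [29] ###.# => .  t=0,i=19
  [28] ###.. => #  t=1,i=7
  [27] ##.## => .  t=1,i=2
  [26] ##.#. => #  t=0,i=0
  [25] ##..# => #  t=1,i=8
  [24] ##... => #  t=1,i=12
  [23] #.### => #  t=1,i=3
  [22] #.##. => .  t=5,i=2
  [21] #.#.# => #  t=0,i=1
  [20] #.#.. => #  t=0,i=3
  [19] #..## => #  t=1,i=9
  [18] #..#. => .  t=4,i=4
  [17] #...# => .  t=3,i=15
  [16] #.... => #  t=0,i=5
  [15] .#### => #  t=0,i=11
  [14] .###. => .  t=2,i=8
  [13] .##.# => .  t=1,i=1
  [12] .##.. => .  t=1,i=11
  [11] .#.## => #  t=5,i=1
  [10] .#.#. => .  t=0,i=2
  [9] .#..# => #  t=6,i=18
  [8] .#... => #  t=0,i=4
  [7] ..### => #  t=0,i=10
  [6] ..##. => .  t=1,i=0
  [5] ..#.# => #  t=5,i=0
  [4] ..#.. => #  t=4,i=5
  [3] ...## => .  t=0,i=9
  [2] ...#. => .  t=5,i=19
  [1] ....# => .  t=0,i=8
  [0] ..... => #  t=0,i=6
  bits 00010111101110011000101110110001 = 398035889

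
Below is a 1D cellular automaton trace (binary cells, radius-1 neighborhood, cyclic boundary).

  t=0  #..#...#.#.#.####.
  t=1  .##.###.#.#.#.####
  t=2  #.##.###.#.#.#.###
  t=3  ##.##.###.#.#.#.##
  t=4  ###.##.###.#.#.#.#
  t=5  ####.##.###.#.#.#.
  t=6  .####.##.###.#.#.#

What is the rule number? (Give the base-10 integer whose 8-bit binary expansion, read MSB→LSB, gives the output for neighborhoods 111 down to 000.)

243

  [7] ### => #  t=0,i=14
  [6] ##. => #  t=0,i=16
  [5] #.# => #  t=0,i=8
  [4] #.. => #  t=0,i=1
  [3] .## => .  t=0,i=13
  [2] .#. => .  t=0,i=0
  [1] ..# => #  t=0,i=2
  [0] ... => #  t=0,i=5
  bits 11110011 = 243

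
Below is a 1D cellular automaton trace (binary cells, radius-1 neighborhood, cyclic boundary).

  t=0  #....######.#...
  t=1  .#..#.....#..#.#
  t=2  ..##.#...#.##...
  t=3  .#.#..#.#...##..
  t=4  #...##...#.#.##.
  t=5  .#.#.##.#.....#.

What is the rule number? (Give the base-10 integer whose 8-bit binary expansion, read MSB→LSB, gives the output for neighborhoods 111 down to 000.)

82

  ###|.  b7=0 t=0,i=6
  ##.|#  b6=1 t=0,i=10
  #.#|.  b5=0 t=0,i=11
  #..|#  b4=1 t=0,i=1
  .##|.  b3=0 t=0,i=5
  .#.|.  b2=0 t=0,i=0
  ..#|#  b1=1 t=0,i=4
  ...|.  b0=0 t=0,i=2
  bits 01010010 = 82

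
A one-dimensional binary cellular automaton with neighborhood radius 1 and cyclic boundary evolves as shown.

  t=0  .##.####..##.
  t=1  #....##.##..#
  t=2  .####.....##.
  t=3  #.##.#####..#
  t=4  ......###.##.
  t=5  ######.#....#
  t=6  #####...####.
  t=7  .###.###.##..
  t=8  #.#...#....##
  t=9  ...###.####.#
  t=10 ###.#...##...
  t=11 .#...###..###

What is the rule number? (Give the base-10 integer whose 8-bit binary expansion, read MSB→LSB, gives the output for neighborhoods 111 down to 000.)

  ### -> #   bit 7 = 1  t=0,i=5
  ##. -> .   bit 6 = 0  t=0,i=2
  #.# -> .   bit 5 = 0  t=0,i=3
  #.. -> #   bit 4 = 1  t=0,i=8
  .## -> .   bit 3 = 0  t=0,i=1
  .#. -> .   bit 2 = 0  t=5,i=7
  ..# -> #   bit 1 = 1  t=0,i=0
  ... -> #   bit 0 = 1  t=1,i=2
  bits 10010011 = 147

147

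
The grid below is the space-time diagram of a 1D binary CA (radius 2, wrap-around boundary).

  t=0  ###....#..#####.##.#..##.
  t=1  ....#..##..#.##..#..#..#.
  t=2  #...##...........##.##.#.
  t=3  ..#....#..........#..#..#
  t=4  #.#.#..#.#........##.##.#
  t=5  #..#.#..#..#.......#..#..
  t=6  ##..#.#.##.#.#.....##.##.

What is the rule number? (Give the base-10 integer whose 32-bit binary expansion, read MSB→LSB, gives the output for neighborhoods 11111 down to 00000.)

1610851856

  ##### -> .   bit 31 = 0  t=0,i=12
  ####. -> #   bit 30 = 1  t=0,i=13
  ###.# -> #   bit 29 = 1  t=0,i=14
  ###.. -> .   bit 28 = 0  t=0,i=2
  ##.## -> .   bit 27 = 0  t=0,i=15
  ##.#. -> .   bit 26 = 0  t=0,i=18
  ##..# -> .   bit 25 = 0  t=1,i=9
  ##... -> .   bit 24 = 0  t=0,i=3
  #.### -> .   bit 23 = 0  t=0,i=0
  #.##. -> .   bit 22 = 0  t=0,i=16
  #.#.# -> .   bit 21 = 0  t=2,i=23
  #.#.. -> .   bit 20 = 0  t=0,i=19
  #..## -> .   bit 19 = 0  t=0,i=9
  #..#. -> .   bit 18 = 0  t=1,i=10
  #...# -> #   bit 17 = 1  t=2,i=2
  #.... -> #   bit 16 = 1  t=0,i=4
  .#### -> #   bit 15 = 1  t=0,i=11
  .###. -> .   bit 14 = 0  t=0,i=1
  .##.# -> #   bit 13 = 1  t=0,i=17
  .##.. -> .   bit 12 = 0  t=1,i=8
  .#.## -> .   bit 11 = 0  t=1,i=12
  .#.#. -> #   bit 10 = 1  t=2,i=24
  .#..# -> #   bit 9 = 1  t=0,i=8
  .#... -> .   bit 8 = 0  t=1,i=24
  ..### -> .   bit 7 = 0  t=0,i=10
  ..##. -> .   bit 6 = 0  t=0,i=22
  ..#.# -> .   bit 5 = 0  t=1,i=11
  ..#.. -> #   bit 4 = 1  t=0,i=7
  ...## -> .   bit 3 = 0  t=2,i=3
  ...#. -> .   bit 2 = 0  t=0,i=6
  ....# -> .   bit 1 = 0  t=0,i=5
  ..... -> .   bit 0 = 0  t=1,i=1
  bits 01100000000000111010011000010000 = 1610851856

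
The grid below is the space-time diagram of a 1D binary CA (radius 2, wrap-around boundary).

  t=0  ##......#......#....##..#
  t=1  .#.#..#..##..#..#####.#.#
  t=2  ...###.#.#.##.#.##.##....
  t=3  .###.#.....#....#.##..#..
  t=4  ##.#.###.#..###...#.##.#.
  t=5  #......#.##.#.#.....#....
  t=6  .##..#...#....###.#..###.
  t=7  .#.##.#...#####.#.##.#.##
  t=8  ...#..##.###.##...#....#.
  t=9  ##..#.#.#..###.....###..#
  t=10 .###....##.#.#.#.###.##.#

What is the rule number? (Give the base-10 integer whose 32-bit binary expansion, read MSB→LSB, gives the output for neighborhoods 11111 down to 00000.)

2052424650

  ##### -> .   bit 31 = 0  t=1,i=18
  ####. -> #   bit 30 = 1  t=1,i=19
  ###.# -> #   bit 29 = 1  t=1,i=20
  ###.. -> #   bit 28 = 1  t=0,i=1
  ##.## -> #   bit 27 = 1  t=2,i=18
  ##.#. -> .   bit 26 = 0  t=1,i=21
  ##..# -> #   bit 25 = 1  t=0,i=22
  ##... -> .   bit 24 = 0  t=0,i=2
  #.### -> .   bit 23 = 0  t=4,i=5
  #.##. -> #   bit 22 = 1  t=2,i=11
  #.#.# -> .   bit 21 = 0  t=1,i=1
  #.#.. -> #   bit 20 = 1  t=1,i=3
  #..## -> .   bit 19 = 0  t=0,i=23
  #..#. -> #   bit 18 = 1  t=1,i=5
  #...# -> .   bit 17 = 0  t=3,i=24
  #.... -> #   bit 16 = 1  t=0,i=3
  .#### -> #   bit 15 = 1  t=1,i=17
  .###. -> .   bit 14 = 0  t=0,i=0
  .##.# -> .   bit 13 = 0  t=2,i=12
  .##.. -> .   bit 12 = 0  t=0,i=21
  .#.## -> .   bit 11 = 0  t=2,i=10
  .#.#. -> .   bit 10 = 0  t=1,i=0
  .#..# -> #   bit 9 = 1  t=1,i=4
  .#... -> #   bit 8 = 1  t=0,i=9
  ..### -> #   bit 7 = 1  t=0,i=24
  ..##. -> #   bit 6 = 1  t=0,i=20
  ..#.# -> .   bit 5 = 0  t=3,i=16
  ..#.. -> .   bit 4 = 0  t=0,i=8
  ...## -> #   bit 3 = 1  t=0,i=19
  ...#. -> .   bit 2 = 0  t=0,i=7
  ....# -> #   bit 1 = 1  t=0,i=6
  ..... -> .   bit 0 = 0  t=0,i=4
  bits 01111010010101011000001111001010 = 2052424650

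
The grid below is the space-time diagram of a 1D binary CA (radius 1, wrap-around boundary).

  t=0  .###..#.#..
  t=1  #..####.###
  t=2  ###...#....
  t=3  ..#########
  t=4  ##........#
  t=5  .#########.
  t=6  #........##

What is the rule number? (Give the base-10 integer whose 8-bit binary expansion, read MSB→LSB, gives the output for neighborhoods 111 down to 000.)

87

  nb ###: next=.  (t=0,i=2, bit7=0)
  nb ##.: next=#  (t=0,i=3, bit6=1)
  nb #.#: next=.  (t=0,i=7, bit5=0)
  nb #..: next=#  (t=0,i=4, bit4=1)
  nb .##: next=.  (t=0,i=1, bit3=0)
  nb .#.: next=#  (t=0,i=6, bit2=1)
  nb ..#: next=#  (t=0,i=0, bit1=1)
  nb ...: next=#  (t=0,i=10, bit0=1)
  bits 01010111 = 87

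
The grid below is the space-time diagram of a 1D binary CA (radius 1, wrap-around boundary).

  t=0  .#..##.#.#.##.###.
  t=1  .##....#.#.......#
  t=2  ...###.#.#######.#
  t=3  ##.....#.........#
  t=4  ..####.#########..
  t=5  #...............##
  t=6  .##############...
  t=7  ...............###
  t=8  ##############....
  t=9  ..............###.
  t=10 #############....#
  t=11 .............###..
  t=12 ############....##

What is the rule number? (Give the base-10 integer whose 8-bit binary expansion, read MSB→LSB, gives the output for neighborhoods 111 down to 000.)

21

  nb ###: next=.  (t=0,i=15, bit7=0)
  nb ##.: next=.  (t=0,i=5, bit6=0)
  nb #.#: next=.  (t=0,i=6, bit5=0)
  nb #..: next=#  (t=0,i=2, bit4=1)
  nb .##: next=.  (t=0,i=4, bit3=0)
  nb .#.: next=#  (t=0,i=1, bit2=1)
  nb ..#: next=.  (t=0,i=0, bit1=0)
  nb ...: next=#  (t=1,i=4, bit0=1)
  bits 00010101 = 21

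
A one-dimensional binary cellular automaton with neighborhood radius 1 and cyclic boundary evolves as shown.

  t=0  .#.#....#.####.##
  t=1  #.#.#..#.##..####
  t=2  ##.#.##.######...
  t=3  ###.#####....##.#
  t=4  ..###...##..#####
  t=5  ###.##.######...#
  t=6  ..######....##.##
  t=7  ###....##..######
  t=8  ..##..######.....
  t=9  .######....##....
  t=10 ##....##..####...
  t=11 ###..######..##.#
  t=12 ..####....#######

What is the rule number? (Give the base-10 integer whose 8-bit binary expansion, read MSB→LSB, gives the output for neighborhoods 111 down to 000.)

122

  [7] ### => .  t=0,i=11
  [6] ##. => #  t=0,i=13
  [5] #.# => #  t=0,i=0
  [4] #.. => #  t=0,i=4
  [3] .## => #  t=0,i=10
  [2] .#. => .  t=0,i=1
  [1] ..# => #  t=0,i=7
  [0] ... => .  t=0,i=5
  bits 01111010 = 122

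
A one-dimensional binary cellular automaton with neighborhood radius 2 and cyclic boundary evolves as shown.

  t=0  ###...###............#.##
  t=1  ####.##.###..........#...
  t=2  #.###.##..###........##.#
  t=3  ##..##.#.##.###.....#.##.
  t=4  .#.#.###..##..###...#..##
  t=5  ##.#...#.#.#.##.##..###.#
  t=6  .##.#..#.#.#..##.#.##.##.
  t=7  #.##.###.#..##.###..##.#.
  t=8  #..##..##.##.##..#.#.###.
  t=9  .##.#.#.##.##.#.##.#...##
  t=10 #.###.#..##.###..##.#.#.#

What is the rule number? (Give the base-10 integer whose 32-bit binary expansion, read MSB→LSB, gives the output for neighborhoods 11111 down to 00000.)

  [31] ##### => #  t=0,i=0
  [30] ####. => #  t=0,i=1
  [29] ###.# => #  t=1,i=3
  [28] ###.. => #  t=0,i=2
  [27] ##.## => #  t=1,i=4
  [26] ##.#. => #  t=3,i=6
  [25] ##..# => .  t=2,i=8
  [24] ##... => #  t=0,i=3
  [23] #.### => .  t=0,i=23
  [22] #.##. => .  t=1,i=5
  [21] #.#.# => #  t=3,i=7
  [20] #.#.. => .  t=5,i=3
  [19] #..## => #  t=2,i=9
  [18] #..#. => #  t=6,i=6
  [17] #...# => .  t=0,i=4
  [16] #.... => #  t=0,i=10
  [15] .#### => .  t=0,i=24
  [14] .###. => .  t=0,i=7
  [13] .##.# => #  t=1,i=6
  [12] .##.. => #  t=2,i=7
  [11] .#.## => .  t=0,i=22
  [10] .#.#. => .  t=4,i=2
  [9] .#..# => #  t=4,i=21
  [8] .#... => #  t=1,i=22
  [7] ..### => #  t=0,i=6
  [6] ..##. => .  t=2,i=21
  [5] ..#.# => #  t=0,i=21
  [4] ..#.. => #  t=1,i=21
  [3] ...## => #  t=0,i=5
  [2] ...#. => .  t=0,i=20
  [1] ....# => .  t=0,i=19
  [0] ..... => .  t=0,i=11
  bits 11111101001011010011001110111000 = 4247598008

4247598008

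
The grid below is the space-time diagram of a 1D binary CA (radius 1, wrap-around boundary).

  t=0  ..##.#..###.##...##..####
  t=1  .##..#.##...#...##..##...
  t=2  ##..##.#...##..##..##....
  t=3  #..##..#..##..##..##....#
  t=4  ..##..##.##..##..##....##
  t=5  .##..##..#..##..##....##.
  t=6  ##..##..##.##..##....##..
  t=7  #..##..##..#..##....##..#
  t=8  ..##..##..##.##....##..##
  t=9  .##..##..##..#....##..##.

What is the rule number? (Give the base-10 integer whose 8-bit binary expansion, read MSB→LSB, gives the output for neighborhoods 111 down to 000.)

  [7] ### => .  t=0,i=9
  [6] ##. => .  t=0,i=3
  [5] #.# => .  t=0,i=4
  [4] #.. => .  t=0,i=0
  [3] .## => #  t=0,i=2
  [2] .#. => #  t=0,i=5
  [1] ..# => #  t=0,i=1
  [0] ... => .  t=0,i=15
  bits 00001110 = 14

14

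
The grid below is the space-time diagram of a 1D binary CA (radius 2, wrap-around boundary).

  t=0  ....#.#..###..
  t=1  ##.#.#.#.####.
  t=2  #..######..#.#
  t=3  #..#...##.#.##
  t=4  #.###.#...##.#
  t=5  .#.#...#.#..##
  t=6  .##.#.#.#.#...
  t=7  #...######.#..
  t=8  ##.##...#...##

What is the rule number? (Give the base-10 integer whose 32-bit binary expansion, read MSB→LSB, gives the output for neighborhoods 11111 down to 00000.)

  nb #####: next=.  (t=2,i=5, bit31=0)
  nb ####.: next=#  (t=1,i=11, bit30=1)
  nb ###.#: next=.  (t=1,i=12, bit29=0)
  nb ###..: next=#  (t=0,i=11, bit28=1)
  nb ##.##: next=#  (t=1,i=13, bit27=1)
  nb ##.#.: next=.  (t=1,i=2, bit26=0)
  nb ##..#: next=.  (t=2,i=1, bit25=0)
  nb ##...: next=#  (t=0,i=12, bit24=1)
  nb #.###: next=.  (t=1,i=9, bit23=0)
  nb #.##.: next=#  (t=1,i=0, bit22=1)
  nb #.#.#: next=#  (t=1,i=3, bit21=1)
  nb #.#..: next=.  (t=0,i=6, bit20=0)
  nb #..##: next=.  (t=0,i=8, bit19=0)
  nb #..#.: next=#  (t=2,i=10, bit18=1)
  nb #...#: next=.  (t=3,i=5, bit17=0)
  nb #....: next=.  (t=0,i=13, bit16=0)
  nb .####: next=.  (t=1,i=10, bit15=0)
  nb .###.: next=#  (t=0,i=10, bit14=1)
  nb .##.#: next=.  (t=1,i=1, bit13=0)
  nb .##..: next=#  (t=2,i=0, bit12=1)
  nb .#.##: next=#  (t=1,i=8, bit11=1)
  nb .#.#.: next=#  (t=0,i=5, bit10=1)
  nb .#..#: next=#  (t=0,i=7, bit9=1)
  nb .#...: next=#  (t=3,i=4, bit8=1)
  nb ..###: next=#  (t=0,i=9, bit7=1)
  nb ..##.: next=.  (t=3,i=7, bit6=0)
  nb ..#.#: next=.  (t=0,i=4, bit5=0)
  nb ..#..: next=#  (t=3,i=3, bit4=1)
  nb ...##: next=#  (t=3,i=6, bit3=1)
  nb ...#.: next=#  (t=0,i=3, bit2=1)
  nb ....#: next=.  (t=0,i=2, bit1=0)
  nb .....: next=#  (t=0,i=0, bit0=1)
  bits 01011001011001000101111110011101 = 1499750301

1499750301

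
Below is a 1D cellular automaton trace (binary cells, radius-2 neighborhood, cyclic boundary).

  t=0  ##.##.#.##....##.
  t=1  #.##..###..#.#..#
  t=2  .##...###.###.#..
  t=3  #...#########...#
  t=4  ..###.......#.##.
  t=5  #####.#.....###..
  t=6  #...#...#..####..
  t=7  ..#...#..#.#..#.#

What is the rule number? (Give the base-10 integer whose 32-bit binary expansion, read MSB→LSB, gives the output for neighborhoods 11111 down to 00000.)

  ##### -> .   bit 31 = 0  t=3,i=6
  ####. -> .   bit 30 = 0  t=3,i=11
  ###.# -> #   bit 29 = 1  t=2,i=8
  ###.. -> #   bit 28 = 1  t=1,i=8
  ##.## -> #   bit 27 = 1  t=0,i=2
  ##.#. -> .   bit 26 = 0  t=0,i=5
  ##..# -> .   bit 25 = 0  t=1,i=4
  ##... -> .   bit 24 = 0  t=0,i=10
  #.### -> #   bit 23 = 1  t=2,i=10
  #.##. -> #   bit 22 = 1  t=0,i=0
  #.#.# -> #   bit 21 = 1  t=0,i=6
  #.#.. -> .   bit 20 = 0  t=1,i=13
  #..## -> .   bit 19 = 0  t=1,i=5
  #..#. -> #   bit 18 = 1  t=1,i=10
  #...# -> #   bit 17 = 1  t=2,i=4
  #.... -> #   bit 16 = 1  t=0,i=11
  .#### -> .   bit 15 = 0  t=3,i=5
  .###. -> #   bit 14 = 1  t=1,i=7
  .##.# -> .   bit 13 = 0  t=0,i=1
  .##.. -> .   bit 12 = 0  t=0,i=9
  .#.## -> #   bit 11 = 1  t=0,i=7
  .#.#. -> #   bit 10 = 1  t=1,i=12
  .#..# -> #   bit 9 = 1  t=1,i=14
  .#... -> .   bit 8 = 0  t=2,i=15
  ..### -> #   bit 7 = 1  t=1,i=6
  ..##. -> .   bit 6 = 0  t=0,i=14
  ..#.# -> #   bit 5 = 1  t=1,i=11
  ..#.. -> .   bit 4 = 0  t=6,i=0
  ...## -> #   bit 3 = 1  t=0,i=13
  ...#. -> .   bit 2 = 0  t=4,i=11
  ....# -> .   bit 1 = 0  t=0,i=12
  ..... -> .   bit 0 = 0  t=4,i=7
  bits 00111000111001110100111010101000 = 954683048

954683048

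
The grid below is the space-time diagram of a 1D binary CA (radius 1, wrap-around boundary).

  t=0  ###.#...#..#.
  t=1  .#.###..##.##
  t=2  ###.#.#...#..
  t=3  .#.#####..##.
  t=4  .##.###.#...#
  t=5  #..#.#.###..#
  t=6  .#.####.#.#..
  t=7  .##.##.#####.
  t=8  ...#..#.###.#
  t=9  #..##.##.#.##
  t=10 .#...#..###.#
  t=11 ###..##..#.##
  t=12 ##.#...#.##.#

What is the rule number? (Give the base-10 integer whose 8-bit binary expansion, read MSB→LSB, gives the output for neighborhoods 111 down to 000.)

180

  [7] ### => #  t=0,i=1
  [6] ##. => .  t=0,i=2
  [5] #.# => #  t=0,i=3
  [4] #.. => #  t=0,i=5
  [3] .## => .  t=0,i=0
  [2] .#. => #  t=0,i=4
  [1] ..# => .  t=0,i=7
  [0] ... => .  t=0,i=6
  bits 10110100 = 180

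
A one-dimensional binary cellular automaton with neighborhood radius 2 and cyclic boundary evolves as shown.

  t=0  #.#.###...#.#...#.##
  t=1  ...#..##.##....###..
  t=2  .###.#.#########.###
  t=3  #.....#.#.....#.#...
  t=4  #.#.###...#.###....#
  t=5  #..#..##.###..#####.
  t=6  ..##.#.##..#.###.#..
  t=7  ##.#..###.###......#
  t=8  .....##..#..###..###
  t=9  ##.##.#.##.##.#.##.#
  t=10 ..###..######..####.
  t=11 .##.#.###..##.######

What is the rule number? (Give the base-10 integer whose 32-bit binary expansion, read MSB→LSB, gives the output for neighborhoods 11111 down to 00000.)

1498265790

  #####|.  b31=0 t=2,i=9
  ####.|#  b30=1 t=2,i=14
  ###.#|.  b29=0 t=0,i=0
  ###..|#  b28=1 t=0,i=6
  ##.##|#  b27=1 t=1,i=8
  ##.#.|.  b26=0 t=0,i=1
  ##..#|.  b25=0 t=5,i=12
  ##...|#  b24=1 t=0,i=7
  #.###|.  b23=0 t=0,i=4
  #.##.|#  b22=1 t=1,i=9
  #.#.#|.  b21=0 t=0,i=2
  #.#..|.  b20=0 t=0,i=12
  #..##|#  b19=1 t=1,i=5
  #..#.|#  b18=1 t=5,i=2
  #...#|.  b17=0 t=0,i=8
  #....|#  b16=1 t=1,i=12
  .####|#  b15=1 t=2,i=8
  .###.|.  b14=0 t=0,i=5
  .##.#|#  b13=1 t=1,i=7
  .##..|#  b12=1 t=1,i=10
  .#.##|#  b11=1 t=0,i=3
  .#.#.|.  b10=0 t=0,i=11
  .#..#|.  b9=0 t=1,i=4
  .#...|.  b8=0 t=0,i=13
  ..###|#  b7=1 t=1,i=15
  ..##.|.  b6=0 t=1,i=6
  ..#.#|#  b5=1 t=0,i=10
  ..#..|#  b4=1 t=1,i=3
  ...##|#  b3=1 t=1,i=14
  ...#.|#  b2=1 t=0,i=9
  ....#|#  b1=1 t=1,i=1
  .....|.  b0=0 t=1,i=0
  bits 01011001010011011011100010111110 = 1498265790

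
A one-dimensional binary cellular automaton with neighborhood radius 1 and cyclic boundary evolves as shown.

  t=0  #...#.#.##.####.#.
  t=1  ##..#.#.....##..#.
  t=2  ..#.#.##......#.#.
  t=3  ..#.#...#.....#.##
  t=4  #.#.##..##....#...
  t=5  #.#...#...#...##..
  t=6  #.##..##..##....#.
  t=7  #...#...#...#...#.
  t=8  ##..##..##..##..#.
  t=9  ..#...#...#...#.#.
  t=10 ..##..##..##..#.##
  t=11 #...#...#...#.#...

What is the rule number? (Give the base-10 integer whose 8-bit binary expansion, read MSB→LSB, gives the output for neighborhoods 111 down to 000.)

  nb ###: next=#  (t=0,i=12, bit7=1)
  nb ##.: next=.  (t=0,i=9, bit6=0)
  nb #.#: next=.  (t=0,i=5, bit5=0)
  nb #..: next=#  (t=0,i=1, bit4=1)
  nb .##: next=.  (t=0,i=8, bit3=0)
  nb .#.: next=#  (t=0,i=0, bit2=1)
  nb ..#: next=.  (t=0,i=3, bit1=0)
  nb ...: next=.  (t=0,i=2, bit0=0)
  bits 10010100 = 148

148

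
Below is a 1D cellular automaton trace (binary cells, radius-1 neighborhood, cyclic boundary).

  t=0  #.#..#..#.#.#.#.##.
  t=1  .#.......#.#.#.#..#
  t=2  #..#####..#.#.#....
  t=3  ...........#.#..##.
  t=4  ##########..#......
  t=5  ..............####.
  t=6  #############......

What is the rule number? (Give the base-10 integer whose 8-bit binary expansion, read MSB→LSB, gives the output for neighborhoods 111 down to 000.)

33

  ### -> .   bit 7 = 0  t=2,i=4
  ##. -> .   bit 6 = 0  t=0,i=17
  #.# -> #   bit 5 = 1  t=0,i=1
  #.. -> .   bit 4 = 0  t=0,i=3
  .## -> .   bit 3 = 0  t=0,i=16
  .#. -> .   bit 2 = 0  t=0,i=0
  ..# -> .   bit 1 = 0  t=0,i=4
  ... -> #   bit 0 = 1  t=1,i=3
  bits 00100001 = 33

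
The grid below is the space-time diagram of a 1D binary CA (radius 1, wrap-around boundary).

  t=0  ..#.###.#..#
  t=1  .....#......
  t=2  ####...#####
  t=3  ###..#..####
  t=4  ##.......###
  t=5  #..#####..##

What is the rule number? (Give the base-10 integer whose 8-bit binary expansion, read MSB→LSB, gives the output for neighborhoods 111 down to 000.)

129

  ### -> #   bit 7 = 1  t=0,i=5
  ##. -> .   bit 6 = 0  t=0,i=6
  #.# -> .   bit 5 = 0  t=0,i=3
  #.. -> .   bit 4 = 0  t=0,i=0
  .## -> .   bit 3 = 0  t=0,i=4
  .#. -> .   bit 2 = 0  t=0,i=2
  ..# -> .   bit 1 = 0  t=0,i=1
  ... -> #   bit 0 = 1  t=1,i=0
  bits 10000001 = 129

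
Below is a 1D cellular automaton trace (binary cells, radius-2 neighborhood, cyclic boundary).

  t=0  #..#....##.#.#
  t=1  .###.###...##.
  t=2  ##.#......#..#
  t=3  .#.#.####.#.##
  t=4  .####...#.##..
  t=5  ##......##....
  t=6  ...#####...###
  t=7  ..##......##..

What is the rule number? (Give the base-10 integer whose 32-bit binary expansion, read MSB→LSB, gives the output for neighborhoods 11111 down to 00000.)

574426299

  [31] ##### => .  t=6,i=5
  [30] ####. => .  t=3,i=7
  [29] ###.# => #  t=1,i=3
  [28] ###.. => .  t=1,i=7
  [27] ##.## => .  t=1,i=4
  [26] ##.#. => .  t=0,i=10
  [25] ##..# => #  t=0,i=1
  [24] ##... => .  t=1,i=8
  [23] #.### => .  t=1,i=5
  [22] #.##. => .  t=0,i=13
  [21] #.#.# => #  t=0,i=11
  [20] #.#.. => #  t=2,i=3
  [19] #..## => #  t=1,i=0
  [18] #..#. => #  t=0,i=2
  [17] #...# => .  t=1,i=9
  [16] #.... => #  t=0,i=5
  [15] .#### => .  t=3,i=6
  [14] .###. => .  t=1,i=2
  [13] .##.# => .  t=0,i=9
  [12] .##.. => .  t=0,i=0
  [11] .#.## => #  t=0,i=12
  [10] .#.#. => #  t=3,i=2
  [9] .#..# => .  t=2,i=11
  [8] .#... => .  t=0,i=4
  [7] ..### => #  t=1,i=1
  [6] ..##. => .  t=0,i=8
  [5] ..#.# => #  t=4,i=8
  [4] ..#.. => #  t=0,i=3
  [3] ...## => #  t=0,i=7
  [2] ...#. => .  t=2,i=9
  [1] ....# => #  t=0,i=6
  [0] ..... => #  t=2,i=6
  bits 00100010001111010000110010111011 = 574426299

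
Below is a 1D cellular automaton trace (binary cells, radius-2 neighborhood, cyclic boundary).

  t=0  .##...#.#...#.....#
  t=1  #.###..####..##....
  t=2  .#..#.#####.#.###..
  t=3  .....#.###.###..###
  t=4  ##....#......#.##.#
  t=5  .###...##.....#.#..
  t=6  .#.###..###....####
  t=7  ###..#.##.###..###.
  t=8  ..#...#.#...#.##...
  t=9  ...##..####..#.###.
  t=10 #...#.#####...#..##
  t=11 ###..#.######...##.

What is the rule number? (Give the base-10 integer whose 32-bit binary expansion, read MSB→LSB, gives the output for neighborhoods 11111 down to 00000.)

3577462144

  #####|#  b31=1 t=2,i=8
  ####.|#  b30=1 t=1,i=9
  ###.#|.  b29=0 t=2,i=10
  ###..|#  b28=1 t=1,i=4
  ##.##|.  b27=0 t=3,i=10
  ##.#.|#  b26=1 t=2,i=11
  ##..#|.  b25=0 t=1,i=5
  ##...|#  b24=1 t=0,i=3
  #.###|.  b23=0 t=1,i=2
  #.##.|.  b22=0 t=0,i=1
  #.#.#|#  b21=1 t=2,i=12
  #.#..|#  b20=1 t=0,i=8
  #..##|#  b19=1 t=1,i=6
  #..#.|.  b18=0 t=2,i=3
  #...#|#  b17=1 t=0,i=4
  #....|#  b16=1 t=0,i=14
  .####|#  b15=1 t=1,i=8
  .###.|.  b14=0 t=1,i=3
  .##.#|#  b13=1 t=4,i=16
  .##..|#  b12=1 t=0,i=2
  .#.##|#  b11=1 t=0,i=0
  .#.#.|#  b10=1 t=0,i=7
  .#..#|.  b9=0 t=2,i=2
  .#...|#  b8=1 t=0,i=9
  ..###|#  b7=1 t=1,i=7
  ..##.|.  b6=0 t=1,i=13
  ..#.#|.  b5=0 t=0,i=6
  ..#..|.  b4=0 t=0,i=12
  ...##|.  b3=0 t=5,i=0
  ...#.|.  b2=0 t=0,i=5
  ....#|.  b1=0 t=0,i=16
  .....|.  b0=0 t=0,i=15
  bits 11010101001110111011110110000000 = 3577462144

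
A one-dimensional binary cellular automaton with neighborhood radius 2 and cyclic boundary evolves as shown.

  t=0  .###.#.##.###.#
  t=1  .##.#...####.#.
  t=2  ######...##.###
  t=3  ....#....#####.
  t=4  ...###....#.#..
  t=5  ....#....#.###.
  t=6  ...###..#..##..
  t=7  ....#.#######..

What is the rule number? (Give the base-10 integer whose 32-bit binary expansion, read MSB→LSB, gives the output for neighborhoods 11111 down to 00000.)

  #####|.  b31=0 t=2,i=0
  ####.|#  b30=1 t=1,i=10
  ###.#|.  b29=0 t=0,i=3
  ###..|.  b28=0 t=2,i=5
  ##.##|#  b27=1 t=0,i=9
  ##.#.|#  b26=1 t=0,i=4
  ##..#|#  b25=1 t=6,i=6
  ##...|.  b24=0 t=2,i=6
  #.###|#  b23=1 t=0,i=1
  #.##.|.  b22=0 t=0,i=7
  #.#.#|.  b21=0 t=0,i=5
  #.#..|#  b20=1 t=1,i=4
  #..##|#  b19=1 t=1,i=0
  #..#.|#  b18=1 t=6,i=7
  #...#|.  b17=0 t=1,i=6
  #....|.  b16=0 t=3,i=0
  .####|#  b15=1 t=1,i=9
  .###.|#  b14=1 t=0,i=2
  .##.#|#  b13=1 t=0,i=8
  .##..|#  b12=1 t=6,i=12
  .#.##|.  b11=0 t=0,i=0
  .#.#.|#  b10=1 t=4,i=11
  .#..#|#  b9=1 t=1,i=14
  .#...|#  b8=1 t=1,i=5
  ..###|.  b7=0 t=1,i=8
  ..##.|#  b6=1 t=1,i=1
  ..#.#|.  b5=0 t=4,i=10
  ..#..|#  b4=1 t=3,i=4
  ...##|.  b3=0 t=1,i=7
  ...#.|#  b2=1 t=3,i=3
  ....#|.  b1=0 t=3,i=2
  .....|.  b0=0 t=3,i=1
  bits 01001110100111001111011101010100 = 1318909780

1318909780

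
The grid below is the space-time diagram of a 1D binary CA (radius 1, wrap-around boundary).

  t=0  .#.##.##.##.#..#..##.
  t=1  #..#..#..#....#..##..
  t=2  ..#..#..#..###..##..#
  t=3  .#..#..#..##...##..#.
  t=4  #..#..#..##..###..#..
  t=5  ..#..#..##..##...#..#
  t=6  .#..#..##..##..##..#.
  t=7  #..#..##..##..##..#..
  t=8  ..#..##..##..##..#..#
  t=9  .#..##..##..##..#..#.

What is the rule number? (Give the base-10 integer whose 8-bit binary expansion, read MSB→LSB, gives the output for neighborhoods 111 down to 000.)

  [7] ### => .  t=2,i=12
  [6] ##. => .  t=0,i=4
  [5] #.# => .  t=0,i=2
  [4] #.. => .  t=0,i=13
  [3] .## => #  t=0,i=3
  [2] .#. => .  t=0,i=1
  [1] ..# => #  t=0,i=0
  [0] ... => #  t=1,i=11
  bits 00001011 = 11

11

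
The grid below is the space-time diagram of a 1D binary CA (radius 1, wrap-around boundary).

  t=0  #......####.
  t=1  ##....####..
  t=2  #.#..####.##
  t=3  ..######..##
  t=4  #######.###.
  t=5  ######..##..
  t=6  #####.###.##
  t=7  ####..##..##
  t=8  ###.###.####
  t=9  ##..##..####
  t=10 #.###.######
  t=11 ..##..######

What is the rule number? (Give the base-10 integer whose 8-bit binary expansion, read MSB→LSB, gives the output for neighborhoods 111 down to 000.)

158

  nb ###: next=#  (t=0,i=8, bit7=1)
  nb ##.: next=.  (t=0,i=10, bit6=0)
  nb #.#: next=.  (t=0,i=11, bit5=0)
  nb #..: next=#  (t=0,i=1, bit4=1)
  nb .##: next=#  (t=0,i=7, bit3=1)
  nb .#.: next=#  (t=0,i=0, bit2=1)
  nb ..#: next=#  (t=0,i=6, bit1=1)
  nb ...: next=.  (t=0,i=2, bit0=0)
  bits 10011110 = 158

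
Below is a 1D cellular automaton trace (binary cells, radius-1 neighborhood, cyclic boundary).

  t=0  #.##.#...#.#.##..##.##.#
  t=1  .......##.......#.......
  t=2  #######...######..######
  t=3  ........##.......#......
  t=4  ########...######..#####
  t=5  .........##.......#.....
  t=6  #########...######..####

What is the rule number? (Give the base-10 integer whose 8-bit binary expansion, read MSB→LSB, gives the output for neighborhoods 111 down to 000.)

  nb ###: next=.  (t=2,i=0, bit7=0)
  nb ##.: next=.  (t=0,i=0, bit6=0)
  nb #.#: next=.  (t=0,i=1, bit5=0)
  nb #..: next=.  (t=0,i=6, bit4=0)
  nb .##: next=.  (t=0,i=2, bit3=0)
  nb .#.: next=.  (t=0,i=5, bit2=0)
  nb ..#: next=#  (t=0,i=8, bit1=1)
  nb ...: next=#  (t=0,i=7, bit0=1)
  bits 00000011 = 3

3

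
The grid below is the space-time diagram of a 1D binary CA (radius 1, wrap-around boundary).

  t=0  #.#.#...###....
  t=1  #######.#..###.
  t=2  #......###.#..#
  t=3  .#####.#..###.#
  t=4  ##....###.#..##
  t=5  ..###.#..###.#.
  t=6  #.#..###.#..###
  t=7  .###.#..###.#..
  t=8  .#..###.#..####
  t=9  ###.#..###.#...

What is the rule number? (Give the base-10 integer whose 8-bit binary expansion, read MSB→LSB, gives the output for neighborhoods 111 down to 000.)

61

  nb ###: next=.  (t=0,i=9, bit7=0)
  nb ##.: next=.  (t=0,i=10, bit6=0)
  nb #.#: next=#  (t=0,i=1, bit5=1)
  nb #..: next=#  (t=0,i=5, bit4=1)
  nb .##: next=#  (t=0,i=8, bit3=1)
  nb .#.: next=#  (t=0,i=0, bit2=1)
  nb ..#: next=.  (t=0,i=7, bit1=0)
  nb ...: next=#  (t=0,i=6, bit0=1)
  bits 00111101 = 61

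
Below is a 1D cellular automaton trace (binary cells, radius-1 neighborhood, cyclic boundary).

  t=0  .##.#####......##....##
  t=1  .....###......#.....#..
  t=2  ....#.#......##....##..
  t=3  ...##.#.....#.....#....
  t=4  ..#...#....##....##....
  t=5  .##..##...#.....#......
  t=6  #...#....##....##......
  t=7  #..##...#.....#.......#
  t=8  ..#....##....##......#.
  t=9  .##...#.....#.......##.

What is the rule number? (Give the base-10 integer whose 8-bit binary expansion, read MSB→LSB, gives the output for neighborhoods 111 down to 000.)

134

  ### -> #   bit 7 = 1  t=0,i=5
  ##. -> .   bit 6 = 0  t=0,i=2
  #.# -> .   bit 5 = 0  t=0,i=0
  #.. -> .   bit 4 = 0  t=0,i=9
  .## -> .   bit 3 = 0  t=0,i=1
  .#. -> #   bit 2 = 1  t=1,i=14
  ..# -> #   bit 1 = 1  t=0,i=14
  ... -> .   bit 0 = 0  t=0,i=10
  bits 10000110 = 134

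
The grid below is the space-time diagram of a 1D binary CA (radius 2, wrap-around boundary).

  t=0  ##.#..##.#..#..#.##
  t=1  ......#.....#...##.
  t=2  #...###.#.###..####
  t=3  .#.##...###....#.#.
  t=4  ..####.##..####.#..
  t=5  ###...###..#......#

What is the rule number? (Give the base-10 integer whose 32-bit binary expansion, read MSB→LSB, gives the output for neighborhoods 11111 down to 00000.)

  [31] ##### => #  t=2,i=17
  [30] ####. => .  t=0,i=0
  [29] ###.# => .  t=0,i=1
  [28] ###.. => .  t=2,i=0
  [27] ##.## => #  t=4,i=6
  [26] ##.#. => .  t=0,i=2
  [25] ##..# => .  t=2,i=13
  [24] ##... => #  t=1,i=18
  [23] #.### => #  t=0,i=17
  [22] #.##. => #  t=3,i=3
  [21] #.#.# => #  t=2,i=8
  [20] #.#.. => .  t=0,i=3
  [19] #..## => .  t=0,i=5
  [18] #..#. => .  t=0,i=11
  [17] #...# => .  t=1,i=14
  [16] #.... => #  t=1,i=0
  [15] .#### => .  t=0,i=18
  [14] .###. => .  t=2,i=5
  [13] .##.# => .  t=0,i=7
  [12] .##.. => #  t=1,i=17
  [11] .#.## => #  t=0,i=16
  [10] .#.#. => #  t=3,i=16
  [9] .#..# => .  t=0,i=4
  [8] .#... => .  t=1,i=7
  [7] ..### => #  t=2,i=4
  [6] ..##. => #  t=0,i=6
  [5] ..#.# => .  t=0,i=15
  [4] ..#.. => #  t=0,i=12
  [3] ...## => #  t=1,i=15
  [2] ...#. => #  t=1,i=5
  [1] ....# => #  t=1,i=4
  [0] ..... => .  t=1,i=1
  bits 10001001111000010001110011011110 = 2313231582

2313231582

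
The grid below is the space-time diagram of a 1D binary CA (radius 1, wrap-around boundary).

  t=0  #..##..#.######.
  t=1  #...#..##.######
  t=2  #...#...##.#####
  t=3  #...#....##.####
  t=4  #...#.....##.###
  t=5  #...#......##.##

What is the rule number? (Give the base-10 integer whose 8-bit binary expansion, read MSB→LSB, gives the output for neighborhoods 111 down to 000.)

  ### -> #   bit 7 = 1  t=0,i=10
  ##. -> #   bit 6 = 1  t=0,i=4
  #.# -> #   bit 5 = 1  t=0,i=8
  #.. -> .   bit 4 = 0  t=0,i=1
  .## -> .   bit 3 = 0  t=0,i=3
  .#. -> #   bit 2 = 1  t=0,i=0
  ..# -> .   bit 1 = 0  t=0,i=2
  ... -> .   bit 0 = 0  t=1,i=2
  bits 11100100 = 228

228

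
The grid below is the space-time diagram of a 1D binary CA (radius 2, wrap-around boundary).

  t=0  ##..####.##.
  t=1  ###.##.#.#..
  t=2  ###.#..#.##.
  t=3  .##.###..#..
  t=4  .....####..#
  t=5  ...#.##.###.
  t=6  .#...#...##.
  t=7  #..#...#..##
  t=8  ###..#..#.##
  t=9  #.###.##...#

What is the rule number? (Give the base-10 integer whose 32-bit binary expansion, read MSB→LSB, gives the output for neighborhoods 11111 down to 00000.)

2994131586

  nb #####: next=#  (t=8,i=0, bit31=1)
  nb ####.: next=.  (t=0,i=6, bit30=0)
  nb ###.#: next=#  (t=0,i=7, bit29=1)
  nb ###..: next=#  (t=3,i=6, bit28=1)
  nb ##.##: next=.  (t=0,i=8, bit27=0)
  nb ##.#.: next=.  (t=1,i=6, bit26=0)
  nb ##..#: next=#  (t=0,i=2, bit25=1)
  nb ##...: next=.  (t=5,i=11, bit24=0)
  nb #.###: next=.  (t=2,i=0, bit23=0)
  nb #.##.: next=#  (t=0,i=0, bit22=1)
  nb #.#.#: next=#  (t=1,i=7, bit21=1)
  nb #.#..: next=#  (t=1,i=9, bit20=1)
  nb #..##: next=.  (t=0,i=3, bit19=0)
  nb #..#.: next=#  (t=2,i=6, bit18=1)
  nb #...#: next=#  (t=3,i=11, bit17=1)
  nb #....: next=.  (t=4,i=1, bit16=0)
  nb .####: next=#  (t=0,i=5, bit15=1)
  nb .###.: next=#  (t=1,i=1, bit14=1)
  nb .##.#: next=.  (t=0,i=10, bit13=0)
  nb .##..: next=#  (t=0,i=1, bit12=1)
  nb .#.##: next=.  (t=2,i=8, bit11=0)
  nb .#.#.: next=.  (t=1,i=8, bit10=0)
  nb .#..#: next=#  (t=1,i=10, bit9=1)
  nb .#...: next=.  (t=3,i=10, bit8=0)
  nb ..###: next=#  (t=0,i=4, bit7=1)
  nb ..##.: next=.  (t=3,i=1, bit6=0)
  nb ..#.#: next=.  (t=2,i=7, bit5=0)
  nb ..#..: next=.  (t=3,i=9, bit4=0)
  nb ...##: next=.  (t=3,i=0, bit3=0)
  nb ...#.: next=.  (t=5,i=2, bit2=0)
  nb ....#: next=#  (t=4,i=3, bit1=1)
  nb .....: next=.  (t=4,i=2, bit0=0)
  bits 10110010011101101101001010000010 = 2994131586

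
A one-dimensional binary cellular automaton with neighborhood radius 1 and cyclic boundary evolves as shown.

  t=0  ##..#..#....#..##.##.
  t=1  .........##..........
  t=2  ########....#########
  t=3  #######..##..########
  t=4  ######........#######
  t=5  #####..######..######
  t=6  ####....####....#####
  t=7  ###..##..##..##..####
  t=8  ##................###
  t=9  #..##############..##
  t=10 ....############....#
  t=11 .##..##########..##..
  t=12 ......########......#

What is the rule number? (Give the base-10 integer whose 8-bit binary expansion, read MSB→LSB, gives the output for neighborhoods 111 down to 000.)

129

  ### -> #   bit 7 = 1  t=2,i=0
  ##. -> .   bit 6 = 0  t=0,i=1
  #.# -> .   bit 5 = 0  t=0,i=17
  #.. -> .   bit 4 = 0  t=0,i=2
  .## -> .   bit 3 = 0  t=0,i=0
  .#. -> .   bit 2 = 0  t=0,i=4
  ..# -> .   bit 1 = 0  t=0,i=3
  ... -> #   bit 0 = 1  t=0,i=9
  bits 10000001 = 129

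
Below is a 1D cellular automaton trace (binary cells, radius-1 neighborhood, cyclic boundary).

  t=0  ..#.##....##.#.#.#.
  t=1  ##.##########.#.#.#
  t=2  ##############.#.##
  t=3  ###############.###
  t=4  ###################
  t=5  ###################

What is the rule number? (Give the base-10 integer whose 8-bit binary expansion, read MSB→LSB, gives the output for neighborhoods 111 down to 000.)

  ###|#  b7=1 t=1,i=0
  ##.|#  b6=1 t=0,i=5
  #.#|#  b5=1 t=0,i=3
  #..|#  b4=1 t=0,i=6
  .##|#  b3=1 t=0,i=4
  .#.|.  b2=0 t=0,i=2
  ..#|#  b1=1 t=0,i=1
  ...|#  b0=1 t=0,i=0
  bits 11111011 = 251

251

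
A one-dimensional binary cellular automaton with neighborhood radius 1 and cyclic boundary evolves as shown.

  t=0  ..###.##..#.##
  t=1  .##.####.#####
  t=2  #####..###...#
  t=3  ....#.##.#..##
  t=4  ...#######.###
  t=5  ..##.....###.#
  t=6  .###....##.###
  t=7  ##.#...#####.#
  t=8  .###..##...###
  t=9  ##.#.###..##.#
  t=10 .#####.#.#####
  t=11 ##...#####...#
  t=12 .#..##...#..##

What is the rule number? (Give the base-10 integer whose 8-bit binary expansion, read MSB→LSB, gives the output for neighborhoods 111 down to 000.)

  nb ###: next=.  (t=0,i=3, bit7=0)
  nb ##.: next=#  (t=0,i=4, bit6=1)
  nb #.#: next=#  (t=0,i=5, bit5=1)
  nb #..: next=.  (t=0,i=0, bit4=0)
  nb .##: next=#  (t=0,i=2, bit3=1)
  nb .#.: next=#  (t=0,i=10, bit2=1)
  nb ..#: next=#  (t=0,i=1, bit1=1)
  nb ...: next=.  (t=2,i=11, bit0=0)
  bits 01101110 = 110

110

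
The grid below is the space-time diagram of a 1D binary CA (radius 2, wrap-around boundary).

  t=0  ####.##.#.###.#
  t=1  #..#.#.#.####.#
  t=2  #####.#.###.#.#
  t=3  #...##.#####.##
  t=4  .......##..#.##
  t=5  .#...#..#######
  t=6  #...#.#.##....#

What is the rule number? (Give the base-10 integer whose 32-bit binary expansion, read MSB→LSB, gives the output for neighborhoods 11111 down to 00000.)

  [31] ##### => .  t=0,i=1
  [30] ####. => .  t=0,i=2
  [29] ###.# => #  t=0,i=3
  [28] ###.. => .  t=3,i=0
  [27] ##.## => .  t=0,i=4
  [26] ##.#. => #  t=0,i=7
  [25] ##..# => #  t=1,i=1
  [24] ##... => .  t=3,i=1
  [23] #.### => #  t=0,i=10
  [22] #.##. => #  t=0,i=5
  [21] #.#.# => .  t=0,i=8
  [20] #.#.. => .  t=5,i=1
  [19] #..## => .  t=5,i=7
  [18] #..#. => #  t=1,i=2
  [17] #...# => .  t=3,i=2
  [16] #.... => #  t=4,i=1
  [15] .#### => #  t=0,i=0
  [14] .###. => #  t=0,i=11
  [13] .##.# => .  t=0,i=6
  [12] .##.. => #  t=1,i=0
  [11] .#.## => #  t=0,i=9
  [10] .#.#. => #  t=1,i=4
  [9] .#..# => #  t=5,i=6
  [8] .#... => .  t=5,i=2
  [7] ..### => #  t=5,i=8
  [6] ..##. => .  t=3,i=4
  [5] ..#.# => #  t=1,i=3
  [4] ..#.. => .  t=5,i=5
  [3] ...## => .  t=3,i=3
  [2] ...#. => #  t=5,i=4
  [1] ....# => #  t=4,i=5
  [0] ..... => .  t=4,i=2
  bits 00100110110001011101111010100110 = 650501798

650501798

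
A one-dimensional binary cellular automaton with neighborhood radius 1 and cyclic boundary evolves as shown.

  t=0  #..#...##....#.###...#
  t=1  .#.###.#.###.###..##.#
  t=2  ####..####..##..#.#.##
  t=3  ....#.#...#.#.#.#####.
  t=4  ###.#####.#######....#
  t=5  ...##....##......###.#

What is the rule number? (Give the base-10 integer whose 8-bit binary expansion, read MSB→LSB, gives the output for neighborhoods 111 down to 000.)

  nb ###: next=.  (t=0,i=16, bit7=0)
  nb ##.: next=.  (t=0,i=0, bit6=0)
  nb #.#: next=#  (t=0,i=14, bit5=1)
  nb #..: next=#  (t=0,i=1, bit4=1)
  nb .##: next=#  (t=0,i=7, bit3=1)
  nb .#.: next=#  (t=0,i=3, bit2=1)
  nb ..#: next=.  (t=0,i=2, bit1=0)
  nb ...: next=#  (t=0,i=5, bit0=1)
  bits 00111101 = 61

61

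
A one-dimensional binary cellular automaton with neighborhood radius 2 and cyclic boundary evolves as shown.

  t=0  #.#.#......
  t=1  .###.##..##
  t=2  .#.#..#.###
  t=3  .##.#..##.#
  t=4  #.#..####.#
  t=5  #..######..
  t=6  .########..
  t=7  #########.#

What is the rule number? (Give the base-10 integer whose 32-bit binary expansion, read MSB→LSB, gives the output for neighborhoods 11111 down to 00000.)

4037787598

  nb #####: next=#  (t=5,i=5, bit31=1)
  nb ####.: next=#  (t=4,i=7, bit30=1)
  nb ###.#: next=#  (t=1,i=3, bit29=1)
  nb ###..: next=#  (t=5,i=8, bit28=1)
  nb ##.##: next=.  (t=1,i=0, bit27=0)
  nb ##.#.: next=.  (t=2,i=0, bit26=0)
  nb ##..#: next=.  (t=1,i=7, bit25=0)
  nb ##...: next=.  (t=6,i=9, bit24=0)
  nb #.###: next=#  (t=1,i=1, bit23=1)
  nb #.##.: next=.  (t=1,i=5, bit22=0)
  nb #.#.#: next=#  (t=0,i=2, bit21=1)
  nb #.#..: next=.  (t=0,i=4, bit20=0)
  nb #..##: next=#  (t=1,i=8, bit19=1)
  nb #..#.: next=.  (t=2,i=5, bit18=0)
  nb #...#: next=#  (t=6,i=10, bit17=1)
  nb #....: next=#  (t=0,i=6, bit16=1)
  nb .####: next=#  (t=4,i=6, bit15=1)
  nb .###.: next=.  (t=1,i=2, bit14=0)
  nb .##.#: next=#  (t=1,i=10, bit13=1)
  nb .##..: next=#  (t=1,i=6, bit12=1)
  nb .#.##: next=#  (t=2,i=7, bit11=1)
  nb .#.#.: next=#  (t=0,i=1, bit10=1)
  nb .#..#: next=#  (t=2,i=4, bit9=1)
  nb .#...: next=#  (t=0,i=5, bit8=1)
  nb ..###: next=#  (t=4,i=5, bit7=1)
  nb ..##.: next=#  (t=1,i=9, bit6=1)
  nb ..#.#: next=.  (t=0,i=0, bit5=0)
  nb ..#..: next=.  (t=5,i=0, bit4=0)
  nb ...##: next=#  (t=6,i=0, bit3=1)
  nb ...#.: next=#  (t=0,i=10, bit2=1)
  nb ....#: next=#  (t=0,i=9, bit1=1)
  nb .....: next=.  (t=0,i=7, bit0=0)
  bits 11110000101010111011111111001110 = 4037787598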